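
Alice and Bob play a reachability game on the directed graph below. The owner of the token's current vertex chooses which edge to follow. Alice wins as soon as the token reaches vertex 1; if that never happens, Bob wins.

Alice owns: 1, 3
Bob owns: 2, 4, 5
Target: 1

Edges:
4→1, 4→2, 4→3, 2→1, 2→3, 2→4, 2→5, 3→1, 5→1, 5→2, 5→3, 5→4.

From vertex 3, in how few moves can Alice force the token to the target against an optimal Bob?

A0 = {1}
A1: add {3} — 3 (Alice) has 3→1.
A2 = A1; e.g. 2 (Bob) can still go to 4. Fixed point.
3 enters the attractor at level 1, so Alice can force the target in 1 move from there.

1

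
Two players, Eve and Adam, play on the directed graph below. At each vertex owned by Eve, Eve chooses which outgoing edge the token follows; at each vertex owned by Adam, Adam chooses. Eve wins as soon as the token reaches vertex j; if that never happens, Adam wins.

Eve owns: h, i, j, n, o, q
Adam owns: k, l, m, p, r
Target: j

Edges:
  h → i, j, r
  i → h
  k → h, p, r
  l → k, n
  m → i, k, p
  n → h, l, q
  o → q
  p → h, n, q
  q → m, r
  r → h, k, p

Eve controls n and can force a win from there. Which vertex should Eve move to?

h

A0 = {j}
A1: add {h} — h (Eve) has h→j.
A2: add {i, n} — i (Eve) has i→h; n (Eve) has n→h.
A3 = A2; e.g. k (Adam) can still go to p. Fixed point.
From n, successor h is in the attractor (rank 1); the other successors l, q are not.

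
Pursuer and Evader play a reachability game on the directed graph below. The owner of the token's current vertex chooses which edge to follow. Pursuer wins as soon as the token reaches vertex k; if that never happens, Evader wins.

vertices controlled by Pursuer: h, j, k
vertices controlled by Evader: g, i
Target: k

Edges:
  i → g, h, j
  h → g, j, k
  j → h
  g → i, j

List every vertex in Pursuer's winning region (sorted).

h, j, k

A0 = {k}
A1: add {h} — h (Pursuer) has h→k.
A2: add {j} — j (Pursuer) has j→h.
A3 = A2; e.g. g (Evader) can still go to i. Fixed point.
Pursuer's winning region = {h, j, k}.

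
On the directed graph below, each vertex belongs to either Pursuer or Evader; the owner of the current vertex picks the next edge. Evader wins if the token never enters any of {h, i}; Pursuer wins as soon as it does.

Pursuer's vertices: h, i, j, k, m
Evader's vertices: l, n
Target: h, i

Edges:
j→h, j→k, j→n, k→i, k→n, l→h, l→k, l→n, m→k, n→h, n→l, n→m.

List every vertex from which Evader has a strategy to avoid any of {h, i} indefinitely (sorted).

A0 = {h, i}
A1: add {j, k} — j (Pursuer) has j→h; k (Pursuer) has k→i.
A2: add {m} — m (Pursuer) has m→k.
A3 = A2; e.g. l (Evader) can still go to n. Fixed point.
Pursuer's attractor = {h, i, j, k, m}; Evader avoids the target exactly from the complement.

l, n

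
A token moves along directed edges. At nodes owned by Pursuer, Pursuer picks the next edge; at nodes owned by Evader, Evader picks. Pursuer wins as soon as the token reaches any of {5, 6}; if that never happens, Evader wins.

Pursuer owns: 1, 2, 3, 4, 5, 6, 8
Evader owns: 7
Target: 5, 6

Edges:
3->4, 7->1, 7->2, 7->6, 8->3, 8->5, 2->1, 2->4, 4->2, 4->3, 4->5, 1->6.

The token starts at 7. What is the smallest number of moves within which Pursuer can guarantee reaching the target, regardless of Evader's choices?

3

A0 = {5, 6}
A1: add {1, 4, 8} — 1 (Pursuer) has 1→6; 4 (Pursuer) has 4→5; 8 (Pursuer) has 8→5.
A2: add {2, 3} — 2 (Pursuer) has 2→1; 3 (Pursuer) has 3→4.
A3: add {7} — 7 (Evader): all of {1, 2, 6} already in.
A3 = all vertices. Fixed point.
7 enters the attractor at level 3, so Pursuer can force the target in 3 moves from there.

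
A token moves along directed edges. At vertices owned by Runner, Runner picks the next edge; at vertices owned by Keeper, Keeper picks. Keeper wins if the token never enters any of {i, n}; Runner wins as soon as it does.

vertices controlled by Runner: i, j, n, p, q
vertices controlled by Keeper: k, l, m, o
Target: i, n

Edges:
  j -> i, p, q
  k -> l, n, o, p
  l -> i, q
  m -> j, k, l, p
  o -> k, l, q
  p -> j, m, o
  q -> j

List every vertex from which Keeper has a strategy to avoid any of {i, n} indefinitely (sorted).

A0 = {i, n}
A1: add {j} — j (Runner) has j→i.
A2: add {p, q} — p (Runner) has p→j; q (Runner) has q→j.
A3: add {l} — l (Keeper): all of {i, q} already in.
A4 = A3; e.g. k (Keeper) can still go to o. Fixed point.
Runner's attractor = {i, j, l, n, p, q}; Keeper avoids the target exactly from the complement.

k, m, o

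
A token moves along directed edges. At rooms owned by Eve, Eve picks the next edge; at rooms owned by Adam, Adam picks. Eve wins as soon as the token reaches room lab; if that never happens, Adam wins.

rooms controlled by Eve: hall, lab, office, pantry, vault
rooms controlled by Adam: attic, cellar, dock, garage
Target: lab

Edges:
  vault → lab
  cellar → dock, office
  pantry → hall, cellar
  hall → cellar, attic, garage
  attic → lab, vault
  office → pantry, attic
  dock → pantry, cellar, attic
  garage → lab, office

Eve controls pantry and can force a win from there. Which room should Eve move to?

hall

A0 = {lab}
A1: add {vault} — vault (Eve) has vault→lab.
A2: add {attic} — attic (Adam): all of {lab, vault} already in.
A3: add {hall, office} — hall (Eve) has hall→attic; office (Eve) has office→attic.
A4: add {garage, pantry} — pantry (Eve) has pantry→hall; garage (Adam): all of {lab, office} already in.
A5 = A4; e.g. dock (Adam) can still go to cellar. Fixed point.
From pantry, successor hall is in the attractor (rank 3); the other successor cellar is not.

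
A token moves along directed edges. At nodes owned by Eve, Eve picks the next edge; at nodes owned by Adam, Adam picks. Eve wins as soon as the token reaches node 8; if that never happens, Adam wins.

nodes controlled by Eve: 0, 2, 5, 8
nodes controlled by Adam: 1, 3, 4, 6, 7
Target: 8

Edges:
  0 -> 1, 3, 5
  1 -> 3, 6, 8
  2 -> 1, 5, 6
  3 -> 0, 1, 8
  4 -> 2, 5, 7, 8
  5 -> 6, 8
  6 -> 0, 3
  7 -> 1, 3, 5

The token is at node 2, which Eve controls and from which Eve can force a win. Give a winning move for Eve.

A0 = {8}
A1: add {5} — 5 (Eve) has 5→8.
A2: add {0, 2} — 0 (Eve) has 0→5; 2 (Eve) has 2→5.
A3 = A2; e.g. 1 (Adam) can still go to 3. Fixed point.
From 2, successor 5 is in the attractor (rank 1); the other successors 1, 6 are not.

5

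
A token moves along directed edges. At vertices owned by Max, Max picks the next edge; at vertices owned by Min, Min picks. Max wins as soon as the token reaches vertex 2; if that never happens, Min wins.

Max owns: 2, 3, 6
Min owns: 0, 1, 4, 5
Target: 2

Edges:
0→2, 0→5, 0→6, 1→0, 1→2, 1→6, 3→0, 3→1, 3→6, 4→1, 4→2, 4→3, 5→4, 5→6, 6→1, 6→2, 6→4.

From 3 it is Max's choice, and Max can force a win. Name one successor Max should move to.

A0 = {2}
A1: add {6} — 6 (Max) has 6→2.
A2: add {3} — 3 (Max) has 3→6.
A3 = A2; e.g. 0 (Min) can still go to 5. Fixed point.
From 3, successor 6 is in the attractor (rank 1); the other successors 0, 1 are not.

6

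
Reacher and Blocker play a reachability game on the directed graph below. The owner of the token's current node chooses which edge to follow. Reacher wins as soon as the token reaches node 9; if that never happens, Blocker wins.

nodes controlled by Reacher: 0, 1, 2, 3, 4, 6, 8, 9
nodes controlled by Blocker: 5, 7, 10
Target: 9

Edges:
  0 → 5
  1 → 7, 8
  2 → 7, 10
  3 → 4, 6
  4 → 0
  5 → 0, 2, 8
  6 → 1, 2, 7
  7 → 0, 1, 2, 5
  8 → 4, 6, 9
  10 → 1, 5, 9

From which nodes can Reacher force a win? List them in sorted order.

1, 3, 6, 8, 9

A0 = {9}
A1: add {8} — 8 (Reacher) has 8→9.
A2: add {1} — 1 (Reacher) has 1→8.
A3: add {6} — 6 (Reacher) has 6→1.
A4: add {3} — 3 (Reacher) has 3→6.
A5 = A4; e.g. 0 (Reacher) has no edge into A4. Fixed point.
Reacher's winning region = {1, 3, 6, 8, 9}.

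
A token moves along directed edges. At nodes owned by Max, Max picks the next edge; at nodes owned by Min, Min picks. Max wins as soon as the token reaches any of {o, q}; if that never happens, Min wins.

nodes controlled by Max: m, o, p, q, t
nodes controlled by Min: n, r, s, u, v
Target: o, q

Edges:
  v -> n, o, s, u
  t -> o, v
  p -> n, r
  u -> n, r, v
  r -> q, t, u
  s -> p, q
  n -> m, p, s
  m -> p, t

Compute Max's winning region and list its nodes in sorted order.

m, o, q, t

A0 = {o, q}
A1: add {t} — t (Max) has t→o.
A2: add {m} — m (Max) has m→t.
A3 = A2; e.g. n (Min) can still go to p. Fixed point.
Max's winning region = {m, o, q, t}.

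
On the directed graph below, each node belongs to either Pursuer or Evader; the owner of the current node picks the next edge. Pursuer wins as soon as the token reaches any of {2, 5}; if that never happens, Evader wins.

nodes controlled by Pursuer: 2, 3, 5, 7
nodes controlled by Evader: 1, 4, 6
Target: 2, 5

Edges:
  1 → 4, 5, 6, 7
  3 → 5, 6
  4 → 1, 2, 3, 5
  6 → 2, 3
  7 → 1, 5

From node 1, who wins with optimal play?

A0 = {2, 5}
A1: add {3, 7} — 3 (Pursuer) has 3→5; 7 (Pursuer) has 7→5.
A2: add {6} — 6 (Evader): all of {2, 3} already in.
A3 = A2; e.g. 1 (Evader) can still go to 4. Fixed point.
1 never enters the attractor, so Evader can avoid the target forever.

Evader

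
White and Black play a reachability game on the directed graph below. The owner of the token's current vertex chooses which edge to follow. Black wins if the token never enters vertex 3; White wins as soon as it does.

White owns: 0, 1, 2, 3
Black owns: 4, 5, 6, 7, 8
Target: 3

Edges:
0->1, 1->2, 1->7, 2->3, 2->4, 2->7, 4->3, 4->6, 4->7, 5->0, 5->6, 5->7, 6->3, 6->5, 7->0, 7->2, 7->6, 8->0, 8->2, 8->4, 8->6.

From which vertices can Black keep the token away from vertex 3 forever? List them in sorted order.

A0 = {3}
A1: add {2} — 2 (White) has 2→3.
A2: add {1} — 1 (White) has 1→2.
A3: add {0} — 0 (White) has 0→1.
A4 = A3; e.g. 4 (Black) can still go to 6. Fixed point.
White's attractor = {0, 1, 2, 3}; Black avoids the target exactly from the complement.

4, 5, 6, 7, 8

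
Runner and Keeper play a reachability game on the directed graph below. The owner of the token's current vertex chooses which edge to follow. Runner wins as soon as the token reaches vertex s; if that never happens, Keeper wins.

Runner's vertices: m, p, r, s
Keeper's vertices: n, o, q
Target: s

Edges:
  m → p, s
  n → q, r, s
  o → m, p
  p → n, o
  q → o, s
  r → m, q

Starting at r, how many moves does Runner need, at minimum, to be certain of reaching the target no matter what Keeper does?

A0 = {s}
A1: add {m} — m (Runner) has m→s.
A2: add {r} — r (Runner) has r→m.
A3 = A2; e.g. n (Keeper) can still go to q. Fixed point.
r enters the attractor at level 2, so Runner can force the target in 2 moves from there.

2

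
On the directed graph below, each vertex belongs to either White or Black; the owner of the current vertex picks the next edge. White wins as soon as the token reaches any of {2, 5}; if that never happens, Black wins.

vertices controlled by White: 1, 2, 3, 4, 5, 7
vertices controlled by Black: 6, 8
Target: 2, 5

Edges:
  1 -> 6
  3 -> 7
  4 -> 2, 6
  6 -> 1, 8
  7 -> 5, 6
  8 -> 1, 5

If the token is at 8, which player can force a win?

Black

A0 = {2, 5}
A1: add {4, 7} — 4 (White) has 4→2; 7 (White) has 7→5.
A2: add {3} — 3 (White) has 3→7.
A3 = A2; e.g. 1 (White) has no edge into A2. Fixed point.
8 never enters the attractor, so Black can avoid the target forever.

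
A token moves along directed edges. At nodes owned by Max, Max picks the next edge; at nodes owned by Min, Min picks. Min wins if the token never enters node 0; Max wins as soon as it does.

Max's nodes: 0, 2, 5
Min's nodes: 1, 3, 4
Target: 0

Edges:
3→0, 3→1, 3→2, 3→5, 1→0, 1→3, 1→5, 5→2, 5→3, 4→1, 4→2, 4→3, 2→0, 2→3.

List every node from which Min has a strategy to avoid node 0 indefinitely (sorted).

A0 = {0}
A1: add {2} — 2 (Max) has 2→0.
A2: add {5} — 5 (Max) has 5→2.
A3 = A2; e.g. 1 (Min) can still go to 3. Fixed point.
Max's attractor = {0, 2, 5}; Min avoids the target exactly from the complement.

1, 3, 4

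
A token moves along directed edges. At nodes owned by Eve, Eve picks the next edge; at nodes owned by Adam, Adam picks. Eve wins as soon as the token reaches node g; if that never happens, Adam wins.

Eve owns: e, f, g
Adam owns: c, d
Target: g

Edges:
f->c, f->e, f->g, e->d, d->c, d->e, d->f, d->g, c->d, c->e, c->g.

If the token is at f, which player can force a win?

A0 = {g}
A1: add {f} — f (Eve) has f→g.
A2 = A1; e.g. c (Adam) can still go to d. Fixed point.
f ∈ A1, so Eve can force the target.

Eve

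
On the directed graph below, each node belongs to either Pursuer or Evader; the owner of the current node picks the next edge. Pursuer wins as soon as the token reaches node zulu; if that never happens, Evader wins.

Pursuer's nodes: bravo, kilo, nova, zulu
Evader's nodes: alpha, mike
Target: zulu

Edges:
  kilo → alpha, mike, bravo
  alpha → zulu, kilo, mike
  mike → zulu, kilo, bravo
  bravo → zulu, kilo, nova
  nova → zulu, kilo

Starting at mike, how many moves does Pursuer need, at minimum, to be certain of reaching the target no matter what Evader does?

3

A0 = {zulu}
A1: add {bravo, nova} — bravo (Pursuer) has bravo→zulu; nova (Pursuer) has nova→zulu.
A2: add {kilo} — kilo (Pursuer) has kilo→bravo.
A3: add {mike} — mike (Evader): all of {zulu, kilo, bravo} already in.
mike enters the attractor at level 3, so Pursuer can force the target in 3 moves from there.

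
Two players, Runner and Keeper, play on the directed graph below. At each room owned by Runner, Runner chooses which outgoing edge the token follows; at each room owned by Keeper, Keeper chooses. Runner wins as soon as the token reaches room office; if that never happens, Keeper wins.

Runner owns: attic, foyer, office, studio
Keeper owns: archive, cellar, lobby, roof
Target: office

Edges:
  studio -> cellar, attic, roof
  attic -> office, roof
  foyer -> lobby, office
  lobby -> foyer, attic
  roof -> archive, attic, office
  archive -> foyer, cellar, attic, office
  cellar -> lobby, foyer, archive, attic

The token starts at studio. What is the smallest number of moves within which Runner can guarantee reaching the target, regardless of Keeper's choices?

A0 = {office}
A1: add {attic, foyer} — foyer (Runner) has foyer→office; attic (Runner) has attic→office.
A2: add {lobby, studio} — studio (Runner) has studio→attic; lobby (Keeper): all of {foyer, attic} already in.
A3 = A2; e.g. archive (Keeper) can still go to cellar. Fixed point.
studio enters the attractor at level 2, so Runner can force the target in 2 moves from there.

2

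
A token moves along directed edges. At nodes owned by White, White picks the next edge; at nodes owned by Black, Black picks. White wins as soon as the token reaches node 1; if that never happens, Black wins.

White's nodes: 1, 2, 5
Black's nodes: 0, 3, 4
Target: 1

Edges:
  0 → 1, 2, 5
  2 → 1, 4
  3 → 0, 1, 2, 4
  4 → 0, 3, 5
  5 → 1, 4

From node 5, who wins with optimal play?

White

A0 = {1}
A1: add {2, 5} — 2 (White) has 2→1; 5 (White) has 5→1.
5 ∈ A1, so White can force the target.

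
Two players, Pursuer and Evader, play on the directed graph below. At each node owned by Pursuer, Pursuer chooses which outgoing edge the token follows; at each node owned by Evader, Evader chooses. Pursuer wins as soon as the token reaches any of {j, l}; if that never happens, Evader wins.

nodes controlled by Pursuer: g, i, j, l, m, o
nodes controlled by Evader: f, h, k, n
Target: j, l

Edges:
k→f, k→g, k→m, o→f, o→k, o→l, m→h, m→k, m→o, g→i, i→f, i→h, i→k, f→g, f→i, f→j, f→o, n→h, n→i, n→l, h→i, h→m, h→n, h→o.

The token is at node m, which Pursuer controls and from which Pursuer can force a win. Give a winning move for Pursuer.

o

A0 = {j, l}
A1: add {o} — o (Pursuer) has o→l.
A2: add {m} — m (Pursuer) has m→o.
A3 = A2; e.g. f (Evader) can still go to g. Fixed point.
From m, successor o is in the attractor (rank 1); the other successors h, k are not.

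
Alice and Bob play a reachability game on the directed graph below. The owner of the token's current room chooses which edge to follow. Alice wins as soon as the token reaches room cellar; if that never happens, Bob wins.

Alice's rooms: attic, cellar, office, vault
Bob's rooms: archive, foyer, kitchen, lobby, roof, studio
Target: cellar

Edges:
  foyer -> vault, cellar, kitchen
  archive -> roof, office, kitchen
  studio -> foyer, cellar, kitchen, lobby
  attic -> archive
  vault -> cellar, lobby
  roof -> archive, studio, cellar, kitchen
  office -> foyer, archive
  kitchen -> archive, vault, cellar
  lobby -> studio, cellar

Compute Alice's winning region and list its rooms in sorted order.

A0 = {cellar}
A1: add {vault} — vault (Alice) has vault→cellar.
A2 = A1; e.g. foyer (Bob) can still go to kitchen. Fixed point.
Alice's winning region = {cellar, vault}.

cellar, vault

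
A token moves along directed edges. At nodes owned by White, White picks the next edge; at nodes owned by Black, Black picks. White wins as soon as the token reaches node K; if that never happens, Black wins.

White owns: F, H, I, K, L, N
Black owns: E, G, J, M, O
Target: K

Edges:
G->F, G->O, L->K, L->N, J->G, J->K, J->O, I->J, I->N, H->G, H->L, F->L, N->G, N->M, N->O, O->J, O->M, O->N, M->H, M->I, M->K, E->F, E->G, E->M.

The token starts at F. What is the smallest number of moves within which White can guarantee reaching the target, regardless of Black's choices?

A0 = {K}
A1: add {L} — L (White) has L→K.
A2: add {F, H} — F (White) has F→L; H (White) has H→L.
A3 = A2; e.g. E (Black) can still go to G. Fixed point.
F enters the attractor at level 2, so White can force the target in 2 moves from there.

2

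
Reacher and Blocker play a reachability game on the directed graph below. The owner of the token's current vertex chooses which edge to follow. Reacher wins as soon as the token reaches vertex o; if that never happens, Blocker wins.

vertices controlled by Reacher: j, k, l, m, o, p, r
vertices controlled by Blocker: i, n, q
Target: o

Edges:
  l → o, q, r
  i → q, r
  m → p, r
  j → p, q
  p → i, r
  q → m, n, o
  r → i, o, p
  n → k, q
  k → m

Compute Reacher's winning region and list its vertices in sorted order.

j, k, l, m, o, p, r

A0 = {o}
A1: add {l, r} — l (Reacher) has l→o; r (Reacher) has r→o.
A2: add {m, p} — m (Reacher) has m→r; p (Reacher) has p→r.
A3: add {j, k} — j (Reacher) has j→p; k (Reacher) has k→m.
A4 = A3; e.g. i (Blocker) can still go to q. Fixed point.
Reacher's winning region = {j, k, l, m, o, p, r}.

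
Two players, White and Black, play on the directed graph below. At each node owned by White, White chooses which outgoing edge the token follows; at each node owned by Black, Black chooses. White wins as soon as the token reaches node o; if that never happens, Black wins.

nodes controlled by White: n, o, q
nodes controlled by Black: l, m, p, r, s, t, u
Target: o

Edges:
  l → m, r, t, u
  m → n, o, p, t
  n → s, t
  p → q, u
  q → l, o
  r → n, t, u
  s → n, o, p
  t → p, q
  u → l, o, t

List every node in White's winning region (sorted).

A0 = {o}
A1: add {q} — q (White) has q→o.
A2 = A1; e.g. l (Black) can still go to m. Fixed point.
White's winning region = {o, q}.

o, q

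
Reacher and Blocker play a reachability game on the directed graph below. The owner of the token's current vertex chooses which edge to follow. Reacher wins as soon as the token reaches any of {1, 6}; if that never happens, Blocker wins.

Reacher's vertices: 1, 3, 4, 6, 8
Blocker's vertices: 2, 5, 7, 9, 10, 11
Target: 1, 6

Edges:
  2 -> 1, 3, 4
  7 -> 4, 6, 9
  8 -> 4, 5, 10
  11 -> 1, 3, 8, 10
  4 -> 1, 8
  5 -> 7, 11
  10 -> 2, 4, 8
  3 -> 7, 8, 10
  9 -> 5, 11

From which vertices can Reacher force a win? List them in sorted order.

1, 2, 3, 4, 6, 8, 10, 11

A0 = {1, 6}
A1: add {4} — 4 (Reacher) has 4→1.
A2: add {8} — 8 (Reacher) has 8→4.
A3: add {3} — 3 (Reacher) has 3→8.
A4: add {2} — 2 (Blocker): all of {1, 3, 4} already in.
A5: add {10} — 10 (Blocker): all of {2, 4, 8} already in.
A6: add {11} — 11 (Blocker): all of {1, 3, 8, 10} already in.
A7 = A6; e.g. 5 (Blocker) can still go to 7. Fixed point.
Reacher's winning region = {1, 2, 3, 4, 6, 8, 10, 11}.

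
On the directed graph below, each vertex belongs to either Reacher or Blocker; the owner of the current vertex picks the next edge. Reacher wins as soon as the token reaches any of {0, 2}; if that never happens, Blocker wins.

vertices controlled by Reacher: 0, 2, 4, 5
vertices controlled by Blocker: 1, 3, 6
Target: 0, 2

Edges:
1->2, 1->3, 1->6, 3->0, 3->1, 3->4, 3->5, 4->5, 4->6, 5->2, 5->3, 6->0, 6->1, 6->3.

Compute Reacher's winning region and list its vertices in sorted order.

0, 2, 4, 5

A0 = {0, 2}
A1: add {5} — 5 (Reacher) has 5→2.
A2: add {4} — 4 (Reacher) has 4→5.
A3 = A2; e.g. 1 (Blocker) can still go to 3. Fixed point.
Reacher's winning region = {0, 2, 4, 5}.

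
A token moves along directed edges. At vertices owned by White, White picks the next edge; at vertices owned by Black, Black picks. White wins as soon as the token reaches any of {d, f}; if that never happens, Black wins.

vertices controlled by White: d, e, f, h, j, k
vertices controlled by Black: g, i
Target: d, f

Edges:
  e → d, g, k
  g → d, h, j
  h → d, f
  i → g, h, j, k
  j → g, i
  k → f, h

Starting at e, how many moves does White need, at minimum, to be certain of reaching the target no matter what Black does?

1

A0 = {d, f}
A1: add {e, h, k} — e (White) has e→d; h (White) has h→d; k (White) has k→f.
A2 = A1; e.g. g (Black) can still go to j. Fixed point.
e enters the attractor at level 1, so White can force the target in 1 move from there.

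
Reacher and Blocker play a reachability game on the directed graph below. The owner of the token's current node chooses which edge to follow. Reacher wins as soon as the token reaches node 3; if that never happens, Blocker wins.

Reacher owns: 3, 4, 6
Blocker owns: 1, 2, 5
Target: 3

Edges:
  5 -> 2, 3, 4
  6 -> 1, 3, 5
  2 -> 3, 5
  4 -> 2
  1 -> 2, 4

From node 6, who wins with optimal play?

Reacher

A0 = {3}
A1: add {6} — 6 (Reacher) has 6→3.
A2 = A1; e.g. 1 (Blocker) can still go to 2. Fixed point.
6 ∈ A1, so Reacher can force the target.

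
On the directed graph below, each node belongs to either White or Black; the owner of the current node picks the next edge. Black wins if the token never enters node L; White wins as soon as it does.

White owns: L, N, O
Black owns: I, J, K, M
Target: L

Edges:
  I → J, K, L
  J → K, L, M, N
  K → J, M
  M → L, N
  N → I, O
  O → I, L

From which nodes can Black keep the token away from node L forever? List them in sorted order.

A0 = {L}
A1: add {O} — O (White) has O→L.
A2: add {N} — N (White) has N→O.
A3: add {M} — M (Black): all of {L, N} already in.
A4 = A3; e.g. I (Black) can still go to J. Fixed point.
White's attractor = {L, M, N, O}; Black avoids the target exactly from the complement.

I, J, K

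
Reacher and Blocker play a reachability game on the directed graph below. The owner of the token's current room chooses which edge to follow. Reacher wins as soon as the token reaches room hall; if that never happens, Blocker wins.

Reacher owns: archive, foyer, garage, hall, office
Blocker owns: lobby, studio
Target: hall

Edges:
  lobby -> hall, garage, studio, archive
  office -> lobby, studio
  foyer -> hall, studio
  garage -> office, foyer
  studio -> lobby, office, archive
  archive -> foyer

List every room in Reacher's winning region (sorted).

A0 = {hall}
A1: add {foyer} — foyer (Reacher) has foyer→hall.
A2: add {archive, garage} — garage (Reacher) has garage→foyer; archive (Reacher) has archive→foyer.
A3 = A2; e.g. lobby (Blocker) can still go to studio. Fixed point.
Reacher's winning region = {archive, foyer, garage, hall}.

archive, foyer, garage, hall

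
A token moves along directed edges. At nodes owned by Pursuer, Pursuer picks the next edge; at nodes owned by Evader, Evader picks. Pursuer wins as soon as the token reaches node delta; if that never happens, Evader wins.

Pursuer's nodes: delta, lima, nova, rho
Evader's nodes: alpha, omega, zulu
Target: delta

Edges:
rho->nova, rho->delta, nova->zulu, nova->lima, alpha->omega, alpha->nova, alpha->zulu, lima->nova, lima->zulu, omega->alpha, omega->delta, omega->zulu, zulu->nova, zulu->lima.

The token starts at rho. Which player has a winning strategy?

Pursuer

A0 = {delta}
A1: add {rho} — rho (Pursuer) has rho→delta.
A2 = A1; e.g. alpha (Evader) can still go to omega. Fixed point.
rho ∈ A1, so Pursuer can force the target.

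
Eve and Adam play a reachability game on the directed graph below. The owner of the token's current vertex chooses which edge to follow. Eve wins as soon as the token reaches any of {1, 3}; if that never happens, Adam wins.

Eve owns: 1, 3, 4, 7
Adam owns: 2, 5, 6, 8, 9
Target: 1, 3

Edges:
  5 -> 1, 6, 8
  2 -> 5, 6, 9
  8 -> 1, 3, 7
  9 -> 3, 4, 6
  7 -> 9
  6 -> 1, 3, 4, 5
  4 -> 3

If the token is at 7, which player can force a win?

A0 = {1, 3}
A1: add {4} — 4 (Eve) has 4→3.
A2 = A1; e.g. 2 (Adam) can still go to 5. Fixed point.
7 never enters the attractor, so Adam can avoid the target forever.

Adam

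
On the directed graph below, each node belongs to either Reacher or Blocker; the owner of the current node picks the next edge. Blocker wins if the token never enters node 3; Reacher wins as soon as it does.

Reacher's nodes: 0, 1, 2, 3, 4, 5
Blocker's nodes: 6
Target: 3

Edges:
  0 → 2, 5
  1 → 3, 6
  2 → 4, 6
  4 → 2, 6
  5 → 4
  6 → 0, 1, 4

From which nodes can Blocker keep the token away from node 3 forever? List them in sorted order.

0, 2, 4, 5, 6

A0 = {3}
A1: add {1} — 1 (Reacher) has 1→3.
A2 = A1; e.g. 0 (Reacher) has no edge into A1. Fixed point.
Reacher's attractor = {1, 3}; Blocker avoids the target exactly from the complement.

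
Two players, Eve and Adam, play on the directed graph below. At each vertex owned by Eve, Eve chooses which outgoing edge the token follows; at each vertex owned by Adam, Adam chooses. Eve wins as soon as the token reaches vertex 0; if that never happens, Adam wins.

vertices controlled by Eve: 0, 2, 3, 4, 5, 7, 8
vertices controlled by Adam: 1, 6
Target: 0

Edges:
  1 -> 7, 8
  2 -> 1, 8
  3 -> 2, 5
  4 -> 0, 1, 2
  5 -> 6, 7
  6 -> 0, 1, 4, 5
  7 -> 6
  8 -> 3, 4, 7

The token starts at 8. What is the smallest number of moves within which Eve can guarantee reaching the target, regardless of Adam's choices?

2

A0 = {0}
A1: add {4} — 4 (Eve) has 4→0.
A2: add {8} — 8 (Eve) has 8→4.
8 enters the attractor at level 2, so Eve can force the target in 2 moves from there.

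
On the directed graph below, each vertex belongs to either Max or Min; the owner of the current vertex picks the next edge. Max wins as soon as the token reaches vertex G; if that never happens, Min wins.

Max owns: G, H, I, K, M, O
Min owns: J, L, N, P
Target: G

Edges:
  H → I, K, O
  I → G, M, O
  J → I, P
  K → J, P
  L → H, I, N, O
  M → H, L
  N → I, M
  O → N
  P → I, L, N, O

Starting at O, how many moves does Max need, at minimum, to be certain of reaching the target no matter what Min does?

A0 = {G}
A1: add {I} — I (Max) has I→G.
A2: add {H} — H (Max) has H→I.
A3: add {M} — M (Max) has M→H.
A4: add {N} — N (Min): all of {I, M} already in.
A5: add {O} — O (Max) has O→N.
O enters the attractor at level 5, so Max can force the target in 5 moves from there.

5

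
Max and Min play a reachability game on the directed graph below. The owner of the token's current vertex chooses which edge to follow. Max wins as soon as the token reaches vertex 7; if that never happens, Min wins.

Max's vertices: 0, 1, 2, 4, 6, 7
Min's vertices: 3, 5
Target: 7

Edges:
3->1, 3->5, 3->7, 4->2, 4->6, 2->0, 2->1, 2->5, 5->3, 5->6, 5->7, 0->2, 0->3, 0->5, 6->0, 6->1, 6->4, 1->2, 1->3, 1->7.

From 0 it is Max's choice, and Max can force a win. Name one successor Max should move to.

2

A0 = {7}
A1: add {1} — 1 (Max) has 1→7.
A2: add {2, 6} — 2 (Max) has 2→1; 6 (Max) has 6→1.
A3: add {0, 4} — 0 (Max) has 0→2; 4 (Max) has 4→2.
A4 = A3; e.g. 3 (Min) can still go to 5. Fixed point.
From 0, successor 2 is in the attractor (rank 2); the other successors 3, 5 are not.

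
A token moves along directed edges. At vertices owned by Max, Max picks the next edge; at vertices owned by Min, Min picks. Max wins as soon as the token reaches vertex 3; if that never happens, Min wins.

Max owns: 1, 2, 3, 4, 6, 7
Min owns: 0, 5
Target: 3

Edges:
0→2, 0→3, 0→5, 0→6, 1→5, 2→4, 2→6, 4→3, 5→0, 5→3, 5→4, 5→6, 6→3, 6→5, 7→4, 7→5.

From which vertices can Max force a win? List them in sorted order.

A0 = {3}
A1: add {4, 6} — 4 (Max) has 4→3; 6 (Max) has 6→3.
A2: add {2, 7} — 2 (Max) has 2→4; 7 (Max) has 7→4.
A3 = A2; e.g. 0 (Min) can still go to 5. Fixed point.
Max's winning region = {2, 3, 4, 6, 7}.

2, 3, 4, 6, 7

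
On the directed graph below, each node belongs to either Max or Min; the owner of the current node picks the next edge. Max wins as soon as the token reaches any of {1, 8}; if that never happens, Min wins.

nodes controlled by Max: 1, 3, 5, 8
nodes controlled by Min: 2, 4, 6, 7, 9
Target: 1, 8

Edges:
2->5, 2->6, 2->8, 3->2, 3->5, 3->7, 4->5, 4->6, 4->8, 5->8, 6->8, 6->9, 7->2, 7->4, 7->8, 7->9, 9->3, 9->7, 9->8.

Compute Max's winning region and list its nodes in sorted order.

1, 3, 5, 8

A0 = {1, 8}
A1: add {5} — 5 (Max) has 5→8.
A2: add {3} — 3 (Max) has 3→5.
A3 = A2; e.g. 2 (Min) can still go to 6. Fixed point.
Max's winning region = {1, 3, 5, 8}.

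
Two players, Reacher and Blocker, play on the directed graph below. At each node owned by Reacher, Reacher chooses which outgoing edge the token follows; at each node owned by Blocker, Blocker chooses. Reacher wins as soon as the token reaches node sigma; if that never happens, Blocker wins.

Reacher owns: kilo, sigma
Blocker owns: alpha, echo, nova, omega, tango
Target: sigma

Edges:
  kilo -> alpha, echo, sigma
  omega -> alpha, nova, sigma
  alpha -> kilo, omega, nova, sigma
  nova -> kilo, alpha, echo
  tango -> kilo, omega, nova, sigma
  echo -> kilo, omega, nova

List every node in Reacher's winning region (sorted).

kilo, sigma

A0 = {sigma}
A1: add {kilo} — kilo (Reacher) has kilo→sigma.
A2 = A1; e.g. omega (Blocker) can still go to alpha. Fixed point.
Reacher's winning region = {kilo, sigma}.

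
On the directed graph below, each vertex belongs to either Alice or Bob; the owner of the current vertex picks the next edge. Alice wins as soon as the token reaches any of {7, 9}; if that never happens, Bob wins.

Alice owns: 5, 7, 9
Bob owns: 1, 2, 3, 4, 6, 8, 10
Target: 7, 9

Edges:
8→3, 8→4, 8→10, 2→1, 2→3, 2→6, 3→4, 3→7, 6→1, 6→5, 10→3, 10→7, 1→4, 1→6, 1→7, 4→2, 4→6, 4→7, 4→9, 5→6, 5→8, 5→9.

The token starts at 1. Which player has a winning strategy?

A0 = {7, 9}
A1: add {5} — 5 (Alice) has 5→9.
A2 = A1; e.g. 1 (Bob) can still go to 4. Fixed point.
1 never enters the attractor, so Bob can avoid the target forever.

Bob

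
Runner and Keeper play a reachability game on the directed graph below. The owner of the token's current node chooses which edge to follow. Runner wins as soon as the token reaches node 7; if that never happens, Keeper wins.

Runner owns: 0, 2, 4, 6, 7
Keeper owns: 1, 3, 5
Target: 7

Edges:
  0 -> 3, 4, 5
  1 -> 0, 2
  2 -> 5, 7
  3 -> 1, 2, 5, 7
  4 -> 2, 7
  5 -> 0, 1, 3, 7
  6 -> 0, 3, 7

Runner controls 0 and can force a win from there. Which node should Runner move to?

A0 = {7}
A1: add {2, 4, 6} — 2 (Runner) has 2→7; 4 (Runner) has 4→7; 6 (Runner) has 6→7.
A2: add {0} — 0 (Runner) has 0→4.
A3: add {1} — 1 (Keeper): all of {0, 2} already in.
A4 = A3; e.g. 3 (Keeper) can still go to 5. Fixed point.
From 0, successor 4 is in the attractor (rank 1); the other successors 3, 5 are not.

4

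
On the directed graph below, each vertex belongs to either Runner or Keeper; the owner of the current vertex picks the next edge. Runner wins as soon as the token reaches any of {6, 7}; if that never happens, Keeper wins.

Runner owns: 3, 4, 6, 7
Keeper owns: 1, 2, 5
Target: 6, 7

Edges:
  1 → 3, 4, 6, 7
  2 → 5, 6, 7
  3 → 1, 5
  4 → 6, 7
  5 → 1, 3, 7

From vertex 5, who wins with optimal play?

A0 = {6, 7}
A1: add {4} — 4 (Runner) has 4→6.
A2 = A1; e.g. 1 (Keeper) can still go to 3. Fixed point.
5 never enters the attractor, so Keeper can avoid the target forever.

Keeper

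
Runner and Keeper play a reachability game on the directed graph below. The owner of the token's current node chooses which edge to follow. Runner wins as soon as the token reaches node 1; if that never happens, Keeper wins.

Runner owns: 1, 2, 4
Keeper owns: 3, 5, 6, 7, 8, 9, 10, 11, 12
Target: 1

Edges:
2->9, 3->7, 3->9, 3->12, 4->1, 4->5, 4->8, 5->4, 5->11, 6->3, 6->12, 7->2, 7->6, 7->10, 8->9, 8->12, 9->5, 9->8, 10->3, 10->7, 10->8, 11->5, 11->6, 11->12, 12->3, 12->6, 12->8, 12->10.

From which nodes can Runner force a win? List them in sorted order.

A0 = {1}
A1: add {4} — 4 (Runner) has 4→1.
A2 = A1; e.g. 2 (Runner) has no edge into A1. Fixed point.
Runner's winning region = {1, 4}.

1, 4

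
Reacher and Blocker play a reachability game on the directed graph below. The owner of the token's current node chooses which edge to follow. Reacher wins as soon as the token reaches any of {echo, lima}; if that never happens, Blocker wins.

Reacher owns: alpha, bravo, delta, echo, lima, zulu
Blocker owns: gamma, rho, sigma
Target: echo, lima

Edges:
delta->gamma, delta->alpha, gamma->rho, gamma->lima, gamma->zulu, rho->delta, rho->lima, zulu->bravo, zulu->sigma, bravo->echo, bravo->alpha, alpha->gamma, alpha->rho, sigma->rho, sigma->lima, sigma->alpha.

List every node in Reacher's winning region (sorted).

bravo, echo, lima, zulu

A0 = {echo, lima}
A1: add {bravo} — bravo (Reacher) has bravo→echo.
A2: add {zulu} — zulu (Reacher) has zulu→bravo.
A3 = A2; e.g. delta (Reacher) has no edge into A2. Fixed point.
Reacher's winning region = {bravo, echo, lima, zulu}.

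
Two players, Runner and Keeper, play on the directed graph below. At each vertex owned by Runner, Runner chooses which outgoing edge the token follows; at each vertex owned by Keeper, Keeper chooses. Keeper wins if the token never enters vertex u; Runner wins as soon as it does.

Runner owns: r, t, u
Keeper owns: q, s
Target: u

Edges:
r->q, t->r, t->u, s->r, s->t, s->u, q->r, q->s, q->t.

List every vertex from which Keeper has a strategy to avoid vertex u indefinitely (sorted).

q, r, s

A0 = {u}
A1: add {t} — t (Runner) has t→u.
A2 = A1; e.g. q (Keeper) can still go to r. Fixed point.
Runner's attractor = {t, u}; Keeper avoids the target exactly from the complement.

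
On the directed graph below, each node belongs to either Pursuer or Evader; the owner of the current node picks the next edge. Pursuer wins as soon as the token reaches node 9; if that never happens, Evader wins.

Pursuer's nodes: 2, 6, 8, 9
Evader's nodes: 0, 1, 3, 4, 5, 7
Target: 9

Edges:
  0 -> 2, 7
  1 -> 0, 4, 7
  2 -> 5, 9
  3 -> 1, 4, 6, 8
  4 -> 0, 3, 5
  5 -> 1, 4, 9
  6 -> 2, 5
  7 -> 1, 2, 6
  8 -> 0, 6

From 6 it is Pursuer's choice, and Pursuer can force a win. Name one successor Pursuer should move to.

2

A0 = {9}
A1: add {2} — 2 (Pursuer) has 2→9.
A2: add {6} — 6 (Pursuer) has 6→2.
A3: add {8} — 8 (Pursuer) has 8→6.
A4 = A3; e.g. 0 (Evader) can still go to 7. Fixed point.
From 6, successor 2 is in the attractor (rank 1); the other successor 5 is not.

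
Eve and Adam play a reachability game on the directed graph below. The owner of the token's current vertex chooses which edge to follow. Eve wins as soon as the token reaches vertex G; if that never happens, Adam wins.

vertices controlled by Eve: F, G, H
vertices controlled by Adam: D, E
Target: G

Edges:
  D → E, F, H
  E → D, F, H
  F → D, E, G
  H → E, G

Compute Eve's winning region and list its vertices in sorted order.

A0 = {G}
A1: add {F, H} — F (Eve) has F→G; H (Eve) has H→G.
A2 = A1; e.g. D (Adam) can still go to E. Fixed point.
Eve's winning region = {F, G, H}.

F, G, H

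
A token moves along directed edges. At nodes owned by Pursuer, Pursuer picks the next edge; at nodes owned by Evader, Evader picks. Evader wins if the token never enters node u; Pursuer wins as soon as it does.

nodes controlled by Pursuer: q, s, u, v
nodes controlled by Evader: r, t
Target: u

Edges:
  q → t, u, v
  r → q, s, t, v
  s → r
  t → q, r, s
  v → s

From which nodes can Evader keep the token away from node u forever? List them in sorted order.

r, s, t, v

A0 = {u}
A1: add {q} — q (Pursuer) has q→u.
A2 = A1; e.g. r (Evader) can still go to s. Fixed point.
Pursuer's attractor = {q, u}; Evader avoids the target exactly from the complement.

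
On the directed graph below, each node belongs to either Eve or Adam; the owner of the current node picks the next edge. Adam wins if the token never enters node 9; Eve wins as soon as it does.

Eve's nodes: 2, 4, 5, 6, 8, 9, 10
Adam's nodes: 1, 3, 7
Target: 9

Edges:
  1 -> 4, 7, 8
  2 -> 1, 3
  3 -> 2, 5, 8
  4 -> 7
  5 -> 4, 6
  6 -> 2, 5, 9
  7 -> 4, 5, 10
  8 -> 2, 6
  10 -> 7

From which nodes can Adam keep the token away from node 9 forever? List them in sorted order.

A0 = {9}
A1: add {6} — 6 (Eve) has 6→9.
A2: add {5, 8} — 5 (Eve) has 5→6; 8 (Eve) has 8→6.
A3 = A2; e.g. 1 (Adam) can still go to 4. Fixed point.
Eve's attractor = {5, 6, 8, 9}; Adam avoids the target exactly from the complement.

1, 2, 3, 4, 7, 10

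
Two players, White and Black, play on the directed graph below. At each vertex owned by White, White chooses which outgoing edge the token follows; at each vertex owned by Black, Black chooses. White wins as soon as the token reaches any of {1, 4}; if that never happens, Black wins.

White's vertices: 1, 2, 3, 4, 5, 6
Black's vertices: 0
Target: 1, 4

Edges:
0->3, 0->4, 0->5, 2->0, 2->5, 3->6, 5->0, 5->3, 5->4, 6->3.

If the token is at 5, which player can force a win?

A0 = {1, 4}
A1: add {5} — 5 (White) has 5→4.
5 ∈ A1, so White can force the target.

White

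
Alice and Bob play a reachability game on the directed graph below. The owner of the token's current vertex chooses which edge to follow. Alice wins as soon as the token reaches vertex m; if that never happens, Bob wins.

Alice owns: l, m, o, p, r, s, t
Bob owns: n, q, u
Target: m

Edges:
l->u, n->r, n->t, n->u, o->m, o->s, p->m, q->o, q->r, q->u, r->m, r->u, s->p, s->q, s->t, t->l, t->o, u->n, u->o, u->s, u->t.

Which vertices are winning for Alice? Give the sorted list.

m, o, p, r, s, t

A0 = {m}
A1: add {o, p, r} — o (Alice) has o→m; p (Alice) has p→m; r (Alice) has r→m.
A2: add {s, t} — s (Alice) has s→p; t (Alice) has t→o.
A3 = A2; e.g. l (Alice) has no edge into A2. Fixed point.
Alice's winning region = {m, o, p, r, s, t}.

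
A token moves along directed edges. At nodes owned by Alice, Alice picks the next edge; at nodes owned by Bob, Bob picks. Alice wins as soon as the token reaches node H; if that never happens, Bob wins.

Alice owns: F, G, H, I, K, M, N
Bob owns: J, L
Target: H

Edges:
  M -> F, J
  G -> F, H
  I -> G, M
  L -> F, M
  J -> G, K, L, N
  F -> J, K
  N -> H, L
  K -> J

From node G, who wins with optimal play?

A0 = {H}
A1: add {G, N} — G (Alice) has G→H; N (Alice) has N→H.
G ∈ A1, so Alice can force the target.

Alice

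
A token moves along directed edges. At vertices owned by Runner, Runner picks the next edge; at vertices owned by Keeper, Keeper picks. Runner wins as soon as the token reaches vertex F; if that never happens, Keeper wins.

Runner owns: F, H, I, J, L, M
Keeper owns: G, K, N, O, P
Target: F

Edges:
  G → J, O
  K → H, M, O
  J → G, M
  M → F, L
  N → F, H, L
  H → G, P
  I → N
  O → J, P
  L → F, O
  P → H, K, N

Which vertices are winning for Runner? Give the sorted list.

A0 = {F}
A1: add {L, M} — L (Runner) has L→F; M (Runner) has M→F.
A2: add {J} — J (Runner) has J→M.
A3 = A2; e.g. G (Keeper) can still go to O. Fixed point.
Runner's winning region = {F, J, L, M}.

F, J, L, M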